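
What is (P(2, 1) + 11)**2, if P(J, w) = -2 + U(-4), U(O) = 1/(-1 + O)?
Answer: 1936/25 ≈ 77.440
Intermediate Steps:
P(J, w) = -11/5 (P(J, w) = -2 + 1/(-1 - 4) = -2 + 1/(-5) = -2 - 1/5 = -11/5)
(P(2, 1) + 11)**2 = (-11/5 + 11)**2 = (44/5)**2 = 1936/25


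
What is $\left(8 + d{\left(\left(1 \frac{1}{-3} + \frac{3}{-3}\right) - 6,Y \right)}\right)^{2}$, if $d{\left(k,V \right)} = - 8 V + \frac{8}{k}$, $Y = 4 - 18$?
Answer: $\frac{1710864}{121} \approx 14139.0$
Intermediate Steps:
$Y = -14$ ($Y = 4 - 18 = -14$)
$\left(8 + d{\left(\left(1 \frac{1}{-3} + \frac{3}{-3}\right) - 6,Y \right)}\right)^{2} = \left(8 + \left(\left(-8\right) \left(-14\right) + \frac{8}{\left(1 \frac{1}{-3} + \frac{3}{-3}\right) - 6}\right)\right)^{2} = \left(8 + \left(112 + \frac{8}{\left(1 \left(- \frac{1}{3}\right) + 3 \left(- \frac{1}{3}\right)\right) - 6}\right)\right)^{2} = \left(8 + \left(112 + \frac{8}{\left(- \frac{1}{3} - 1\right) - 6}\right)\right)^{2} = \left(8 + \left(112 + \frac{8}{- \frac{4}{3} - 6}\right)\right)^{2} = \left(8 + \left(112 + \frac{8}{- \frac{22}{3}}\right)\right)^{2} = \left(8 + \left(112 + 8 \left(- \frac{3}{22}\right)\right)\right)^{2} = \left(8 + \left(112 - \frac{12}{11}\right)\right)^{2} = \left(8 + \frac{1220}{11}\right)^{2} = \left(\frac{1308}{11}\right)^{2} = \frac{1710864}{121}$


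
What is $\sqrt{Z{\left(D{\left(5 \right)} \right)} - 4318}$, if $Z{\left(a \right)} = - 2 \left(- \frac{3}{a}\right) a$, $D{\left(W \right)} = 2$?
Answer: $14 i \sqrt{22} \approx 65.666 i$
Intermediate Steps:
$Z{\left(a \right)} = 6$ ($Z{\left(a \right)} = \frac{6}{a} a = 6$)
$\sqrt{Z{\left(D{\left(5 \right)} \right)} - 4318} = \sqrt{6 - 4318} = \sqrt{-4312} = 14 i \sqrt{22}$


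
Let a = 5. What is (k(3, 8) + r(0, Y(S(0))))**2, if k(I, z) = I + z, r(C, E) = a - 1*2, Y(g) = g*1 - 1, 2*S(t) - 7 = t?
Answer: 196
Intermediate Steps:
S(t) = 7/2 + t/2
Y(g) = -1 + g (Y(g) = g - 1 = -1 + g)
r(C, E) = 3 (r(C, E) = 5 - 1*2 = 5 - 2 = 3)
(k(3, 8) + r(0, Y(S(0))))**2 = ((3 + 8) + 3)**2 = (11 + 3)**2 = 14**2 = 196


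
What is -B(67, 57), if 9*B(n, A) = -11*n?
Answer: 737/9 ≈ 81.889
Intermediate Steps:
B(n, A) = -11*n/9 (B(n, A) = (-11*n)/9 = -11*n/9)
-B(67, 57) = -(-11)*67/9 = -1*(-737/9) = 737/9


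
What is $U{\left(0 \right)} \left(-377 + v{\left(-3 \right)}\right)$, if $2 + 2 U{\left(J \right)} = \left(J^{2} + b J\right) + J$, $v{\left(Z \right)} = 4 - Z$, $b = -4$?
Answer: $370$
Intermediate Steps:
$U{\left(J \right)} = -1 + \frac{J^{2}}{2} - \frac{3 J}{2}$ ($U{\left(J \right)} = -1 + \frac{\left(J^{2} - 4 J\right) + J}{2} = -1 + \frac{J^{2} - 3 J}{2} = -1 + \left(\frac{J^{2}}{2} - \frac{3 J}{2}\right) = -1 + \frac{J^{2}}{2} - \frac{3 J}{2}$)
$U{\left(0 \right)} \left(-377 + v{\left(-3 \right)}\right) = \left(-1 + \frac{0^{2}}{2} - 0\right) \left(-377 + \left(4 - -3\right)\right) = \left(-1 + \frac{1}{2} \cdot 0 + 0\right) \left(-377 + \left(4 + 3\right)\right) = \left(-1 + 0 + 0\right) \left(-377 + 7\right) = \left(-1\right) \left(-370\right) = 370$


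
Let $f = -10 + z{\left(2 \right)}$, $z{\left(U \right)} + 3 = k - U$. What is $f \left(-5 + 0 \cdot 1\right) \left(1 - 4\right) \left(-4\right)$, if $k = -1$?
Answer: $960$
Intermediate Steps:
$z{\left(U \right)} = -4 - U$ ($z{\left(U \right)} = -3 - \left(1 + U\right) = -4 - U$)
$f = -16$ ($f = -10 - 6 = -16$)
$f \left(-5 + 0 \cdot 1\right) \left(1 - 4\right) \left(-4\right) = - 16 \left(-5 + 0 \cdot 1\right) \left(1 - 4\right) \left(-4\right) = - 16 \left(-5 + 0\right) \left(\left(-3\right) \left(-4\right)\right) = \left(-16\right) \left(-5\right) 12 = 80 \cdot 12 = 960$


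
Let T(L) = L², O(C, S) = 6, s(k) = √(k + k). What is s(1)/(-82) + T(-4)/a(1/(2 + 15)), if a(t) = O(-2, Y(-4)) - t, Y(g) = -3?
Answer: 272/101 - √2/82 ≈ 2.6758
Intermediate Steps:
s(k) = √2*√k (s(k) = √(2*k) = √2*√k)
a(t) = 6 - t
s(1)/(-82) + T(-4)/a(1/(2 + 15)) = (√2*√1)/(-82) + (-4)²/(6 - 1/(2 + 15)) = (√2*1)*(-1/82) + 16/(6 - 1/17) = √2*(-1/82) + 16/(6 - 1*1/17) = -√2/82 + 16/(6 - 1/17) = -√2/82 + 16/(101/17) = -√2/82 + 16*(17/101) = -√2/82 + 272/101 = 272/101 - √2/82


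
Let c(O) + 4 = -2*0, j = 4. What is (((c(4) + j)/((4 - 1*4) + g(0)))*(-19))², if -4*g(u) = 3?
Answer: 0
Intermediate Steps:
c(O) = -4 (c(O) = -4 - 2*0 = -4 + 0 = -4)
g(u) = -¾ (g(u) = -¼*3 = -¾)
(((c(4) + j)/((4 - 1*4) + g(0)))*(-19))² = (((-4 + 4)/((4 - 1*4) - ¾))*(-19))² = ((0/((4 - 4) - ¾))*(-19))² = ((0/(0 - ¾))*(-19))² = ((0/(-¾))*(-19))² = ((0*(-4/3))*(-19))² = (0*(-19))² = 0² = 0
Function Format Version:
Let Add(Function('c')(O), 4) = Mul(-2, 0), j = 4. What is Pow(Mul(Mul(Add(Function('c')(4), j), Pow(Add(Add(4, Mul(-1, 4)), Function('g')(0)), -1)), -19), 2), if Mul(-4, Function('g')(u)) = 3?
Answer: 0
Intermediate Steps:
Function('c')(O) = -4 (Function('c')(O) = Add(-4, Mul(-2, 0)) = Add(-4, 0) = -4)
Function('g')(u) = Rational(-3, 4) (Function('g')(u) = Mul(Rational(-1, 4), 3) = Rational(-3, 4))
Pow(Mul(Mul(Add(Function('c')(4), j), Pow(Add(Add(4, Mul(-1, 4)), Function('g')(0)), -1)), -19), 2) = Pow(Mul(Mul(Add(-4, 4), Pow(Add(Add(4, Mul(-1, 4)), Rational(-3, 4)), -1)), -19), 2) = Pow(Mul(Mul(0, Pow(Add(Add(4, -4), Rational(-3, 4)), -1)), -19), 2) = Pow(Mul(Mul(0, Pow(Add(0, Rational(-3, 4)), -1)), -19), 2) = Pow(Mul(Mul(0, Pow(Rational(-3, 4), -1)), -19), 2) = Pow(Mul(Mul(0, Rational(-4, 3)), -19), 2) = Pow(Mul(0, -19), 2) = Pow(0, 2) = 0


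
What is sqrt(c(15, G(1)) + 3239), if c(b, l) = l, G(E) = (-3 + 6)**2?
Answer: 4*sqrt(203) ≈ 56.991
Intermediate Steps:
G(E) = 9 (G(E) = 3**2 = 9)
sqrt(c(15, G(1)) + 3239) = sqrt(9 + 3239) = sqrt(3248) = 4*sqrt(203)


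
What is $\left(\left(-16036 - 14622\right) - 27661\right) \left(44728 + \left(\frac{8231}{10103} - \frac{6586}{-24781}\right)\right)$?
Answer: $- \frac{653084263667580087}{250362443} \approx -2.6086 \cdot 10^{9}$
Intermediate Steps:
$\left(\left(-16036 - 14622\right) - 27661\right) \left(44728 + \left(\frac{8231}{10103} - \frac{6586}{-24781}\right)\right) = \left(-30658 - 27661\right) \left(44728 + \left(8231 \cdot \frac{1}{10103} - - \frac{6586}{24781}\right)\right) = - 58319 \left(44728 + \left(\frac{8231}{10103} + \frac{6586}{24781}\right)\right) = - 58319 \left(44728 + \frac{270510769}{250362443}\right) = \left(-58319\right) \frac{11198481861273}{250362443} = - \frac{653084263667580087}{250362443}$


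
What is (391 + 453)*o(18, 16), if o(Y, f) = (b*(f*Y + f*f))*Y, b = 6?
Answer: 49586688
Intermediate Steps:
o(Y, f) = Y*(6*f² + 6*Y*f) (o(Y, f) = (6*(f*Y + f*f))*Y = (6*(Y*f + f²))*Y = (6*(f² + Y*f))*Y = (6*f² + 6*Y*f)*Y = Y*(6*f² + 6*Y*f))
(391 + 453)*o(18, 16) = (391 + 453)*(6*18*16*(18 + 16)) = 844*(6*18*16*34) = 844*58752 = 49586688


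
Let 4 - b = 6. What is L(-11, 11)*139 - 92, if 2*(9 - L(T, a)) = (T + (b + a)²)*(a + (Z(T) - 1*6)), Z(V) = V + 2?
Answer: 20619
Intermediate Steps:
b = -2 (b = 4 - 1*6 = 4 - 6 = -2)
Z(V) = 2 + V
L(T, a) = 9 - (T + (-2 + a)²)*(-4 + T + a)/2 (L(T, a) = 9 - (T + (-2 + a)²)*(a + ((2 + T) - 1*6))/2 = 9 - (T + (-2 + a)²)*(a + ((2 + T) - 6))/2 = 9 - (T + (-2 + a)²)*(a + (-4 + T))/2 = 9 - (T + (-2 + a)²)*(-4 + T + a)/2)
L(-11, 11)*139 - 92 = (17 - 10*11 + 4*11² - ½*(-11)² - ½*11³ - ½*(-11)*11² + (3/2)*(-11)*11)*139 - 92 = (17 - 110 + 4*121 - ½*121 - ½*1331 - ½*(-11)*121 - 363/2)*139 - 92 = (17 - 110 + 484 - 121/2 - 1331/2 + 1331/2 - 363/2)*139 - 92 = 149*139 - 92 = 20711 - 92 = 20619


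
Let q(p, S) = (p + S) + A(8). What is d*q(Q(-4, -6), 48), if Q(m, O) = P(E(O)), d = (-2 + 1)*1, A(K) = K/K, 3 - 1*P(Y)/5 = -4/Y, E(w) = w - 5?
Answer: -684/11 ≈ -62.182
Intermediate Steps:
E(w) = -5 + w
P(Y) = 15 + 20/Y (P(Y) = 15 - (-20)/Y = 15 + 20/Y)
A(K) = 1
d = -1 (d = -1*1 = -1)
Q(m, O) = 15 + 20/(-5 + O)
q(p, S) = 1 + S + p (q(p, S) = (p + S) + 1 = (S + p) + 1 = 1 + S + p)
d*q(Q(-4, -6), 48) = -(1 + 48 + 5*(-11 + 3*(-6))/(-5 - 6)) = -(1 + 48 + 5*(-11 - 18)/(-11)) = -(1 + 48 + 5*(-1/11)*(-29)) = -(1 + 48 + 145/11) = -1*684/11 = -684/11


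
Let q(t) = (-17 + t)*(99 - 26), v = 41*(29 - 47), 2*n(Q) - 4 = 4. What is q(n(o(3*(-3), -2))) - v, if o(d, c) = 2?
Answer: -211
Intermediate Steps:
n(Q) = 4 (n(Q) = 2 + (½)*4 = 2 + 2 = 4)
v = -738 (v = 41*(-18) = -738)
q(t) = -1241 + 73*t (q(t) = (-17 + t)*73 = -1241 + 73*t)
q(n(o(3*(-3), -2))) - v = (-1241 + 73*4) - 1*(-738) = (-1241 + 292) + 738 = -949 + 738 = -211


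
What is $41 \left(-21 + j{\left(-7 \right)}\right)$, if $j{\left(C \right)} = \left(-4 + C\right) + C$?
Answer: $-1599$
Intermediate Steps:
$j{\left(C \right)} = -4 + 2 C$
$41 \left(-21 + j{\left(-7 \right)}\right) = 41 \left(-21 + \left(-4 + 2 \left(-7\right)\right)\right) = 41 \left(-21 - 18\right) = 41 \left(-39\right) = -1599$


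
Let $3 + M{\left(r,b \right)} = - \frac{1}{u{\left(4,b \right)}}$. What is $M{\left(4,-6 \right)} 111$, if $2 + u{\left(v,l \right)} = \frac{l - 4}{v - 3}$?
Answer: $- \frac{1295}{4} \approx -323.75$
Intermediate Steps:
$u{\left(v,l \right)} = -2 + \frac{-4 + l}{-3 + v}$ ($u{\left(v,l \right)} = -2 + \frac{l - 4}{v - 3} = -2 + \frac{-4 + l}{-3 + v}$)
$M{\left(r,b \right)} = -3 - \frac{1}{-6 + b}$ ($M{\left(r,b \right)} = -3 - \frac{1}{\frac{1}{-3 + 4} \left(2 + b - 8\right)} = -3 - \frac{1}{1^{-1} \left(2 + b - 8\right)} = -3 - \frac{1}{1 \left(-6 + b\right)} = -3 - \frac{1}{-6 + b}$)
$M{\left(4,-6 \right)} 111 = \frac{17 - -18}{-6 - 6} \cdot 111 = \frac{17 + 18}{-12} \cdot 111 = \left(- \frac{1}{12}\right) 35 \cdot 111 = \left(- \frac{35}{12}\right) 111 = - \frac{1295}{4}$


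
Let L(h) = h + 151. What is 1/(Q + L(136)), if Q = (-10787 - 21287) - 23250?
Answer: -1/55037 ≈ -1.8170e-5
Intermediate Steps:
Q = -55324 (Q = -32074 - 23250 = -55324)
L(h) = 151 + h
1/(Q + L(136)) = 1/(-55324 + (151 + 136)) = 1/(-55324 + 287) = 1/(-55037) = -1/55037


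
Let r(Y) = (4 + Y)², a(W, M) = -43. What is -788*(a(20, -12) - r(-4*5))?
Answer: 235612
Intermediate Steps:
-788*(a(20, -12) - r(-4*5)) = -788*(-43 - (4 - 4*5)²) = -788*(-43 - (4 - 20)²) = -788*(-43 - 1*(-16)²) = -788*(-43 - 1*256) = -788*(-43 - 256) = -788*(-299) = 235612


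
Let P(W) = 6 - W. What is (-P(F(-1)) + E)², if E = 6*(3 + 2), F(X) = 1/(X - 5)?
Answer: 20449/36 ≈ 568.03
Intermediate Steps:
F(X) = 1/(-5 + X)
E = 30 (E = 6*5 = 30)
(-P(F(-1)) + E)² = (-(6 - 1/(-5 - 1)) + 30)² = (-(6 - 1/(-6)) + 30)² = (-(6 - 1*(-⅙)) + 30)² = (-(6 + ⅙) + 30)² = (-1*37/6 + 30)² = (-37/6 + 30)² = (143/6)² = 20449/36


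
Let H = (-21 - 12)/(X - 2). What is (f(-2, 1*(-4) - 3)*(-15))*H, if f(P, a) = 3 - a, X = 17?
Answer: 330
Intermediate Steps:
H = -11/5 (H = (-21 - 12)/(17 - 2) = -33/15 = -33*1/15 = -11/5 ≈ -2.2000)
(f(-2, 1*(-4) - 3)*(-15))*H = ((3 - (1*(-4) - 3))*(-15))*(-11/5) = ((3 - (-4 - 3))*(-15))*(-11/5) = ((3 - 1*(-7))*(-15))*(-11/5) = ((3 + 7)*(-15))*(-11/5) = (10*(-15))*(-11/5) = -150*(-11/5) = 330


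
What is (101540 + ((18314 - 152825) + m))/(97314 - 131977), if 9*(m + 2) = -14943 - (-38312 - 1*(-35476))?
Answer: 308864/311967 ≈ 0.99005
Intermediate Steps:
m = -12125/9 (m = -2 + (-14943 - (-38312 - 1*(-35476)))/9 = -2 + (-14943 - (-38312 + 35476))/9 = -2 + (-14943 - 1*(-2836))/9 = -2 + (-14943 + 2836)/9 = -2 + (⅑)*(-12107) = -2 - 12107/9 = -12125/9 ≈ -1347.2)
(101540 + ((18314 - 152825) + m))/(97314 - 131977) = (101540 + ((18314 - 152825) - 12125/9))/(97314 - 131977) = (101540 + (-134511 - 12125/9))/(-34663) = (101540 - 1222724/9)*(-1/34663) = -308864/9*(-1/34663) = 308864/311967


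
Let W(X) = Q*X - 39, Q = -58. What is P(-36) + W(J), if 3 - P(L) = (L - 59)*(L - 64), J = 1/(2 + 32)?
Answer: -162141/17 ≈ -9537.7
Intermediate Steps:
J = 1/34 ≈ 0.029412
W(X) = -39 - 58*X (W(X) = -58*X - 39 = -39 - 58*X)
P(L) = 3 - (-64 + L)*(-59 + L) (P(L) = 3 - (L - 59)*(L - 64) = 3 - (-59 + L)*(-64 + L) = 3 - (-64 + L)*(-59 + L))
P(-36) + W(J) = (-3773 - 1*(-36)**2 + 123*(-36)) + (-39 - 58*1/34) = (-3773 - 1*1296 - 4428) + (-39 - 29/17) = (-3773 - 1296 - 4428) - 692/17 = -9497 - 692/17 = -162141/17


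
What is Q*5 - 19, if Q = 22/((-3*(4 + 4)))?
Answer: -283/12 ≈ -23.583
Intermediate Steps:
Q = -11/12 (Q = 22/((-3*8)) = 22/(-24) = 22*(-1/24) = -11/12 ≈ -0.91667)
Q*5 - 19 = -11/12*5 - 19 = -55/12 - 19 = -283/12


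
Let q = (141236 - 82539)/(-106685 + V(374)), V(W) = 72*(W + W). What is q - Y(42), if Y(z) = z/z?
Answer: -111526/52829 ≈ -2.1111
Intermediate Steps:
Y(z) = 1
V(W) = 144*W (V(W) = 72*(2*W) = 144*W)
q = -58697/52829 (q = (141236 - 82539)/(-106685 + 144*374) = 58697/(-106685 + 53856) = 58697/(-52829) = 58697*(-1/52829) = -58697/52829 ≈ -1.1111)
q - Y(42) = -58697/52829 - 1*1 = -58697/52829 - 1 = -111526/52829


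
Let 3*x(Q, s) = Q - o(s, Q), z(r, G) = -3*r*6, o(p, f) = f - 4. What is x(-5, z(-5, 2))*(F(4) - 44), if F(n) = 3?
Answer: -164/3 ≈ -54.667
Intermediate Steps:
o(p, f) = -4 + f
z(r, G) = -18*r
x(Q, s) = 4/3 (x(Q, s) = (Q - (-4 + Q))/3 = (Q + (4 - Q))/3 = (⅓)*4 = 4/3)
x(-5, z(-5, 2))*(F(4) - 44) = 4*(3 - 44)/3 = (4/3)*(-41) = -164/3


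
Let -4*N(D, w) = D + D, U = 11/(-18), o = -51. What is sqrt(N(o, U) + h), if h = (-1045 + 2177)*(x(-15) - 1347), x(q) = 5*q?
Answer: I*sqrt(6438714)/2 ≈ 1268.7*I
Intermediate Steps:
U = -11/18 (U = 11*(-1/18) = -11/18 ≈ -0.61111)
N(D, w) = -D/2 (N(D, w) = -(D + D)/4 = -D/2)
h = -1609704 (h = (-1045 + 2177)*(5*(-15) - 1347) = 1132*(-75 - 1347) = 1132*(-1422) = -1609704)
sqrt(N(o, U) + h) = sqrt(-1/2*(-51) - 1609704) = sqrt(51/2 - 1609704) = sqrt(-3219357/2) = I*sqrt(6438714)/2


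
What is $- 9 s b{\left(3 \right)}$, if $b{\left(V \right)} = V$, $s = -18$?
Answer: $486$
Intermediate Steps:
$- 9 s b{\left(3 \right)} = \left(-9\right) \left(-18\right) 3 = 162 \cdot 3 = 486$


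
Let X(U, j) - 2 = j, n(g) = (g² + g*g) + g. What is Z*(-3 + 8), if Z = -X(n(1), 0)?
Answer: -10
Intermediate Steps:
n(g) = g + 2*g² (n(g) = (g² + g²) + g = 2*g² + g = g + 2*g²)
X(U, j) = 2 + j
Z = -2 (Z = -(2 + 0) = -1*2 = -2)
Z*(-3 + 8) = -2*(-3 + 8) = -2*5 = -10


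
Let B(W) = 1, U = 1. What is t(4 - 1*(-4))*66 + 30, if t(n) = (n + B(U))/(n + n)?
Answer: 537/8 ≈ 67.125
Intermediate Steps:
t(n) = (1 + n)/(2*n) (t(n) = (n + 1)/(n + n) = (1 + n)/((2*n)) = (1 + n)*(1/(2*n)) = (1 + n)/(2*n))
t(4 - 1*(-4))*66 + 30 = ((1 + (4 - 1*(-4)))/(2*(4 - 1*(-4))))*66 + 30 = ((1 + (4 + 4))/(2*(4 + 4)))*66 + 30 = ((½)*(1 + 8)/8)*66 + 30 = ((½)*(⅛)*9)*66 + 30 = (9/16)*66 + 30 = 297/8 + 30 = 537/8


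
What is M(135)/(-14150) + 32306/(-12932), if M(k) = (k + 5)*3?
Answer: -23128067/9149390 ≈ -2.5278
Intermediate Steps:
M(k) = 15 + 3*k (M(k) = (5 + k)*3 = 15 + 3*k)
M(135)/(-14150) + 32306/(-12932) = (15 + 3*135)/(-14150) + 32306/(-12932) = (15 + 405)*(-1/14150) + 32306*(-1/12932) = 420*(-1/14150) - 16153/6466 = -42/1415 - 16153/6466 = -23128067/9149390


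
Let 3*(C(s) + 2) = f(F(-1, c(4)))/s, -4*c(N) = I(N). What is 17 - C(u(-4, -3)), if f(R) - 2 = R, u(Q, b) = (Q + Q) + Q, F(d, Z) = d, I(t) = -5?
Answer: 685/36 ≈ 19.028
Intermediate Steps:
c(N) = 5/4 (c(N) = -¼*(-5) = 5/4)
u(Q, b) = 3*Q (u(Q, b) = 2*Q + Q = 3*Q)
f(R) = 2 + R
C(s) = -2 + 1/(3*s) (C(s) = -2 + ((2 - 1)/s)/3 = -2 + (1/s)/3 = -2 + 1/(3*s))
17 - C(u(-4, -3)) = 17 - (-2 + 1/(3*((3*(-4))))) = 17 - (-2 + (⅓)/(-12)) = 17 - (-2 + (⅓)*(-1/12)) = 17 - (-2 - 1/36) = 17 - 1*(-73/36) = 17 + 73/36 = 685/36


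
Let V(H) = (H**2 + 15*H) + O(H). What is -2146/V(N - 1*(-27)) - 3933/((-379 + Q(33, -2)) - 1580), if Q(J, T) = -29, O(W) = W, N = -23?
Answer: -493951/19880 ≈ -24.847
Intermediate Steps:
V(H) = H**2 + 16*H (V(H) = (H**2 + 15*H) + H = H**2 + 16*H)
-2146/V(N - 1*(-27)) - 3933/((-379 + Q(33, -2)) - 1580) = -2146*1/((-23 - 1*(-27))*(16 + (-23 - 1*(-27)))) - 3933/((-379 - 29) - 1580) = -2146*1/((-23 + 27)*(16 + (-23 + 27))) - 3933/(-408 - 1580) = -2146*1/(4*(16 + 4)) - 3933/(-1988) = -2146/(4*20) - 3933*(-1/1988) = -2146/80 + 3933/1988 = -2146*1/80 + 3933/1988 = -1073/40 + 3933/1988 = -493951/19880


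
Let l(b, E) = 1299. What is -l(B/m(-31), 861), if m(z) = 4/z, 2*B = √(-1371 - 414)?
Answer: -1299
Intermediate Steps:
B = I*√1785/2 (B = √(-1371 - 414)/2 = √(-1785)/2 = (I*√1785)/2 = I*√1785/2 ≈ 21.125*I)
-l(B/m(-31), 861) = -1*1299 = -1299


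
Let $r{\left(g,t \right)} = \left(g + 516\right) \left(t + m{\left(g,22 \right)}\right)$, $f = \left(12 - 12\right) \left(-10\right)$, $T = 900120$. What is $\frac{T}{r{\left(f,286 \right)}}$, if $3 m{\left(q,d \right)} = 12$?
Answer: $\frac{7501}{1247} \approx 6.0152$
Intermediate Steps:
$m{\left(q,d \right)} = 4$ ($m{\left(q,d \right)} = \frac{1}{3} \cdot 12 = 4$)
$f = 0$ ($f = 0 \left(-10\right) = 0$)
$r{\left(g,t \right)} = \left(4 + t\right) \left(516 + g\right)$ ($r{\left(g,t \right)} = \left(g + 516\right) \left(t + 4\right) = \left(516 + g\right) \left(4 + t\right) = \left(4 + t\right) \left(516 + g\right)$)
$\frac{T}{r{\left(f,286 \right)}} = \frac{900120}{2064 + 4 \cdot 0 + 516 \cdot 286 + 0 \cdot 286} = \frac{900120}{2064 + 0 + 147576 + 0} = \frac{900120}{149640} = 900120 \cdot \frac{1}{149640} = \frac{7501}{1247}$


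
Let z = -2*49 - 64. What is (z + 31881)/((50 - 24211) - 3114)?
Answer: -31719/27275 ≈ -1.1629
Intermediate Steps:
z = -162 (z = -98 - 64 = -162)
(z + 31881)/((50 - 24211) - 3114) = (-162 + 31881)/((50 - 24211) - 3114) = 31719/(-24161 - 3114) = 31719/(-27275) = 31719*(-1/27275) = -31719/27275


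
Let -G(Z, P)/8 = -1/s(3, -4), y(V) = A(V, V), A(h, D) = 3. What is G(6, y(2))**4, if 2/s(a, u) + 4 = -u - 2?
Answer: 4096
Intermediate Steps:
y(V) = 3
s(a, u) = 2/(-6 - u) (s(a, u) = 2/(-4 + (-u - 2)) = 2/(-4 + (-2 - u)) = 2/(-6 - u))
G(Z, P) = -8 (G(Z, P) = -(-8)/((-2/(6 - 4))) = -(-8)/((-2/2)) = -(-8)/((-2*1/2)) = -(-8)/(-1) = -(-8)*(-1) = -8*1 = -8)
G(6, y(2))**4 = (-8)**4 = 4096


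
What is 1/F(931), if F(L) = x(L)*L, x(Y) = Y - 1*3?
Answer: 1/863968 ≈ 1.1575e-6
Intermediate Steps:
x(Y) = -3 + Y (x(Y) = Y - 3 = -3 + Y)
F(L) = L*(-3 + L) (F(L) = (-3 + L)*L = L*(-3 + L))
1/F(931) = 1/(931*(-3 + 931)) = 1/(931*928) = 1/863968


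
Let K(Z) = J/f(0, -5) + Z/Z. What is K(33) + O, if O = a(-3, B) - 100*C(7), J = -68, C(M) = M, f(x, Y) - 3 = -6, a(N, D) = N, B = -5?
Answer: -2038/3 ≈ -679.33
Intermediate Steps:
f(x, Y) = -3 (f(x, Y) = 3 - 6 = -3)
K(Z) = 71/3 (K(Z) = -68/(-3) + Z/Z = -68*(-⅓) + 1 = 68/3 + 1 = 71/3)
O = -703 (O = -3 - 100*7 = -3 - 700 = -703)
K(33) + O = 71/3 - 703 = -2038/3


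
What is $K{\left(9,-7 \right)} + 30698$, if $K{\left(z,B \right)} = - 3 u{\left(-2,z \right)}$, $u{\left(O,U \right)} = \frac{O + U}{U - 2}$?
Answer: $30695$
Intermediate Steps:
$u{\left(O,U \right)} = \frac{O + U}{-2 + U}$
$K{\left(z,B \right)} = -3$ ($K{\left(z,B \right)} = - 3 \frac{-2 + z}{-2 + z} = \left(-3\right) 1 = -3$)
$K{\left(9,-7 \right)} + 30698 = -3 + 30698 = 30695$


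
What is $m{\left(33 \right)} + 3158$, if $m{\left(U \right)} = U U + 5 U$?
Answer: $4412$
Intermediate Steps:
$m{\left(U \right)} = U^{2} + 5 U$
$m{\left(33 \right)} + 3158 = 33 \left(5 + 33\right) + 3158 = 33 \cdot 38 + 3158 = 1254 + 3158 = 4412$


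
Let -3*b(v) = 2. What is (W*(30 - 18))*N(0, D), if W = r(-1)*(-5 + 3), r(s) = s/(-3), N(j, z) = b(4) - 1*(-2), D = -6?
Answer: -32/3 ≈ -10.667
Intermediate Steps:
b(v) = -⅔ (b(v) = -⅓*2 = -⅔)
N(j, z) = 4/3 (N(j, z) = -⅔ - 1*(-2) = -⅔ + 2 = 4/3)
r(s) = -s/3 (r(s) = s*(-⅓) = -s/3)
W = -⅔ (W = (-⅓*(-1))*(-5 + 3) = (⅓)*(-2) = -⅔ ≈ -0.66667)
(W*(30 - 18))*N(0, D) = -2*(30 - 18)/3*(4/3) = -⅔*12*(4/3) = -8*4/3 = -32/3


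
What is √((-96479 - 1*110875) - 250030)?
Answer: 2*I*√114346 ≈ 676.3*I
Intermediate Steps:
√((-96479 - 1*110875) - 250030) = √((-96479 - 110875) - 250030) = √(-207354 - 250030) = √(-457384) = 2*I*√114346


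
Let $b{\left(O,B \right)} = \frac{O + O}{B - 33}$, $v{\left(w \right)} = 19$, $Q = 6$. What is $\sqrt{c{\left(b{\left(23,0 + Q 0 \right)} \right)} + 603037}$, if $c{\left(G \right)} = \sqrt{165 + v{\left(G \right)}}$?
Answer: $\sqrt{603037 + 2 \sqrt{46}} \approx 776.56$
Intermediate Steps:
$b{\left(O,B \right)} = \frac{2 O}{-33 + B}$
$c{\left(G \right)} = 2 \sqrt{46}$ ($c{\left(G \right)} = \sqrt{165 + 19} = \sqrt{184} = 2 \sqrt{46}$)
$\sqrt{c{\left(b{\left(23,0 + Q 0 \right)} \right)} + 603037} = \sqrt{2 \sqrt{46} + 603037} = \sqrt{603037 + 2 \sqrt{46}}$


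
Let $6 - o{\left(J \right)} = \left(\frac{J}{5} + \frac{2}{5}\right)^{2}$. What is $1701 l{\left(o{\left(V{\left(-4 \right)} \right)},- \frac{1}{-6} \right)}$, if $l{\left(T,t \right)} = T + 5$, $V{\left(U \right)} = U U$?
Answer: $- \frac{83349}{25} \approx -3334.0$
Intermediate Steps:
$V{\left(U \right)} = U^{2}$
$o{\left(J \right)} = 6 - \left(\frac{2}{5} + \frac{J}{5}\right)^{2}$ ($o{\left(J \right)} = 6 - \left(\frac{J}{5} + \frac{2}{5}\right)^{2} = 6 - \left(\frac{2}{5} + \frac{J}{5}\right)^{2}$)
$l{\left(T,t \right)} = 5 + T$
$1701 l{\left(o{\left(V{\left(-4 \right)} \right)},- \frac{1}{-6} \right)} = 1701 \left(5 + \left(6 - \frac{\left(2 + \left(-4\right)^{2}\right)^{2}}{25}\right)\right) = 1701 \left(5 + \left(6 - \frac{\left(2 + 16\right)^{2}}{25}\right)\right) = 1701 \left(5 + \left(6 - \frac{18^{2}}{25}\right)\right) = 1701 \left(5 + \left(6 - \frac{324}{25}\right)\right) = 1701 \left(5 - \frac{174}{25}\right) = 1701 \left(- \frac{49}{25}\right) = - \frac{83349}{25}$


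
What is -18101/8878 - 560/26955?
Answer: -4285949/2080926 ≈ -2.0596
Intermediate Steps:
-18101/8878 - 560/26955 = -18101*1/8878 - 560*1/26955 = -787/386 - 112/5391 = -4285949/2080926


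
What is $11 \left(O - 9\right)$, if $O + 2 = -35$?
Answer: $-506$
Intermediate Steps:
$O = -37$ ($O = -2 - 35 = -37$)
$11 \left(O - 9\right) = 11 \left(-37 - 9\right) = 11 \left(-46\right) = -506$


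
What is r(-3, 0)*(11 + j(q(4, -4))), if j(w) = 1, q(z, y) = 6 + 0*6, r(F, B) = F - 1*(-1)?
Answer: -24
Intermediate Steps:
r(F, B) = 1 + F (r(F, B) = F + 1 = 1 + F)
q(z, y) = 6 (q(z, y) = 6 + 0 = 6)
r(-3, 0)*(11 + j(q(4, -4))) = (1 - 3)*(11 + 1) = -2*12 = -24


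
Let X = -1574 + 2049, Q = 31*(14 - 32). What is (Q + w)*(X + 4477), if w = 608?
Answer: 247600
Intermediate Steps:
Q = -558 (Q = 31*(-18) = -558)
X = 475
(Q + w)*(X + 4477) = (-558 + 608)*(475 + 4477) = 50*4952 = 247600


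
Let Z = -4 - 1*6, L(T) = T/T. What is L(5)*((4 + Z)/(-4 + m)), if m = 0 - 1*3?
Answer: 6/7 ≈ 0.85714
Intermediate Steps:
L(T) = 1
Z = -10 (Z = -4 - 6 = -10)
m = -3 (m = 0 - 3 = -3)
L(5)*((4 + Z)/(-4 + m)) = 1*((4 - 10)/(-4 - 3)) = 1*(-6/(-7)) = 1*(-6*(-1/7)) = 1*(6/7) = 6/7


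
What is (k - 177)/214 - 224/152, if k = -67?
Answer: -5314/2033 ≈ -2.6139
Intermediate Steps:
(k - 177)/214 - 224/152 = (-67 - 177)/214 - 224/152 = -244*1/214 - 224*1/152 = -122/107 - 28/19 = -5314/2033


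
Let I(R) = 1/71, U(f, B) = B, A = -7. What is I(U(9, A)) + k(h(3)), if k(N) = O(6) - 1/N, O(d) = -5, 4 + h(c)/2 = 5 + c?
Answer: -2903/568 ≈ -5.1109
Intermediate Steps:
I(R) = 1/71
h(c) = 2 + 2*c (h(c) = -8 + 2*(5 + c) = -8 + (10 + 2*c) = 2 + 2*c)
k(N) = -5 - 1/N
I(U(9, A)) + k(h(3)) = 1/71 + (-5 - 1/(2 + 2*3)) = 1/71 + (-5 - 1/(2 + 6)) = 1/71 + (-5 - 1/8) = 1/71 - 41/8 = -2903/568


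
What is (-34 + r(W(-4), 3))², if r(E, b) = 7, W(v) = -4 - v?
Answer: 729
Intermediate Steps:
(-34 + r(W(-4), 3))² = (-34 + 7)² = (-27)² = 729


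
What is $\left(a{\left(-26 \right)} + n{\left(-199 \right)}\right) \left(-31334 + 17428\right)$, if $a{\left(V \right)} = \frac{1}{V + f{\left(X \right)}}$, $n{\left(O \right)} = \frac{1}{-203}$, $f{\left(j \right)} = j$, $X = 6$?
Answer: $\frac{1550519}{2030} \approx 763.8$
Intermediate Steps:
$n{\left(O \right)} = - \frac{1}{203}$
$a{\left(V \right)} = \frac{1}{6 + V}$ ($a{\left(V \right)} = \frac{1}{V + 6} = \frac{1}{6 + V}$)
$\left(a{\left(-26 \right)} + n{\left(-199 \right)}\right) \left(-31334 + 17428\right) = \left(\frac{1}{6 - 26} - \frac{1}{203}\right) \left(-31334 + 17428\right) = \left(\frac{1}{-20} - \frac{1}{203}\right) \left(-13906\right) = \left(- \frac{1}{20} - \frac{1}{203}\right) \left(-13906\right) = \left(- \frac{223}{4060}\right) \left(-13906\right) = \frac{1550519}{2030}$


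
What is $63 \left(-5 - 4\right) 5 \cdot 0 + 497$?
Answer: $497$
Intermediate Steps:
$63 \left(-5 - 4\right) 5 \cdot 0 + 497 = 63 \left(-9\right) 5 \cdot 0 + 497 = 63 \left(\left(-45\right) 0\right) + 497 = 63 \cdot 0 + 497 = 0 + 497 = 497$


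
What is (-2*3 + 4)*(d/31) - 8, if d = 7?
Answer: -262/31 ≈ -8.4516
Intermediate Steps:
(-2*3 + 4)*(d/31) - 8 = (-2*3 + 4)*(7/31) - 8 = (-6 + 4)*(7*(1/31)) - 8 = -2*7/31 - 8 = -14/31 - 8 = -262/31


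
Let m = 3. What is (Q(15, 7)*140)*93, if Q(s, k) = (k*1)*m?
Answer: 273420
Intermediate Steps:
Q(s, k) = 3*k (Q(s, k) = (k*1)*3 = k*3 = 3*k)
(Q(15, 7)*140)*93 = ((3*7)*140)*93 = (21*140)*93 = 2940*93 = 273420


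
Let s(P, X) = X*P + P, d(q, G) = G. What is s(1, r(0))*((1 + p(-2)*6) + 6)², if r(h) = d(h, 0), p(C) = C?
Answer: 25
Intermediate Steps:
r(h) = 0
s(P, X) = P + P*X (s(P, X) = P*X + P = P + P*X)
s(1, r(0))*((1 + p(-2)*6) + 6)² = (1*(1 + 0))*((1 - 2*6) + 6)² = (1*1)*((1 - 12) + 6)² = 1*(-11 + 6)² = 1*(-5)² = 1*25 = 25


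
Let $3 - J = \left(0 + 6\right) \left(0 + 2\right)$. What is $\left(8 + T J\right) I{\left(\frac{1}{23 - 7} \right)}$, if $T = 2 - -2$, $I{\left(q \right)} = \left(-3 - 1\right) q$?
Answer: $7$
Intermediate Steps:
$J = -9$ ($J = 3 - \left(0 + 6\right) \left(0 + 2\right) = 3 - 6 \cdot 2 = 3 - 12 = -9$)
$I{\left(q \right)} = - 4 q$
$T = 4$ ($T = 2 + 2 = 4$)
$\left(8 + T J\right) I{\left(\frac{1}{23 - 7} \right)} = \left(8 + 4 \left(-9\right)\right) \left(- \frac{4}{23 - 7}\right) = \left(8 - 36\right) \left(- \frac{4}{16}\right) = - 28 \left(\left(-4\right) \frac{1}{16}\right) = \left(-28\right) \left(- \frac{1}{4}\right) = 7$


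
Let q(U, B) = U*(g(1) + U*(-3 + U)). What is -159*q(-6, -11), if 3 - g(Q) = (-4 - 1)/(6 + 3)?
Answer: 54908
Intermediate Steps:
g(Q) = 32/9 (g(Q) = 3 - (-4 - 1)/(6 + 3) = 3 - (-5)/9 = 3 - 1*(-5/9) = 3 + 5/9 = 32/9)
q(U, B) = U*(32/9 + U*(-3 + U))
-159*q(-6, -11) = -53*(-6)*(32 - 27*(-6) + 9*(-6)²)/3 = -53*(-6)*(32 + 162 + 9*36)/3 = -53*(-6)*(32 + 162 + 324)/3 = -53*(-6)*518/3 = -159*(-1036/3) = 54908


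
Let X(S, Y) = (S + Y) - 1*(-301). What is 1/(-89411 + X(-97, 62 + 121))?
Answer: -1/89024 ≈ -1.1233e-5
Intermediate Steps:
X(S, Y) = 301 + S + Y (X(S, Y) = (S + Y) + 301 = 301 + S + Y)
1/(-89411 + X(-97, 62 + 121)) = 1/(-89411 + (301 - 97 + (62 + 121))) = 1/(-89411 + (301 - 97 + 183)) = 1/(-89411 + 387) = 1/(-89024) = -1/89024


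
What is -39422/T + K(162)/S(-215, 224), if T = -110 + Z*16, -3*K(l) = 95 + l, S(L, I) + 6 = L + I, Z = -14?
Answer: 134480/1503 ≈ 89.474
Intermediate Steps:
S(L, I) = -6 + I + L (S(L, I) = -6 + (L + I) = -6 + (I + L) = -6 + I + L)
K(l) = -95/3 - l/3 (K(l) = -(95 + l)/3 = -95/3 - l/3)
T = -334 (T = -110 - 14*16 = -110 - 224 = -334)
-39422/T + K(162)/S(-215, 224) = -39422/(-334) + (-95/3 - 1/3*162)/(-6 + 224 - 215) = -39422*(-1/334) + (-95/3 - 54)/3 = 19711/167 - 257/3*1/3 = 19711/167 - 257/9 = 134480/1503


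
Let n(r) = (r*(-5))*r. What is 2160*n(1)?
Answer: -10800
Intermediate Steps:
n(r) = -5*r² (n(r) = (-5*r)*r = -5*r²)
2160*n(1) = 2160*(-5*1²) = 2160*(-5*1) = 2160*(-5) = -10800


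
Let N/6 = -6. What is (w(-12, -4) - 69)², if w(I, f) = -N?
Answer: 1089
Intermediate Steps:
N = -36 (N = 6*(-6) = -36)
w(I, f) = 36 (w(I, f) = -1*(-36) = 36)
(w(-12, -4) - 69)² = (36 - 69)² = (-33)² = 1089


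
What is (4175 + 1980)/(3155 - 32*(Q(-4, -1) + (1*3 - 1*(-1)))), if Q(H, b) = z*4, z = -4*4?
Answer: 1231/1015 ≈ 1.2128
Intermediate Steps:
z = -16
Q(H, b) = -64 (Q(H, b) = -16*4 = -64)
(4175 + 1980)/(3155 - 32*(Q(-4, -1) + (1*3 - 1*(-1)))) = (4175 + 1980)/(3155 - 32*(-64 + (1*3 - 1*(-1)))) = 6155/(3155 - 32*(-64 + (3 + 1))) = 6155/(3155 - 32*(-64 + 4)) = 6155/(3155 - 32*(-60)) = 6155/(3155 + 1920) = 6155/5075 = 6155*(1/5075) = 1231/1015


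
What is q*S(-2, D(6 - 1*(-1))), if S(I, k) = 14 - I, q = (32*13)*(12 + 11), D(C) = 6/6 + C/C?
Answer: 153088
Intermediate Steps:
D(C) = 2 (D(C) = 6*(⅙) + 1 = 1 + 1 = 2)
q = 9568 (q = 416*23 = 9568)
q*S(-2, D(6 - 1*(-1))) = 9568*(14 - 1*(-2)) = 9568*(14 + 2) = 9568*16 = 153088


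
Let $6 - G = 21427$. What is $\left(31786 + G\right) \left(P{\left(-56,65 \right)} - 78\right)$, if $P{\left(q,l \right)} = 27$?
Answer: $-528615$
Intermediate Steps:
$G = -21421$ ($G = 6 - 21427 = -21421$)
$\left(31786 + G\right) \left(P{\left(-56,65 \right)} - 78\right) = \left(31786 - 21421\right) \left(27 - 78\right) = 10365 \left(-51\right) = -528615$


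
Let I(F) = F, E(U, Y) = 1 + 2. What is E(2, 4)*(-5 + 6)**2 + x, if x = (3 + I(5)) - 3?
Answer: 8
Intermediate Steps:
E(U, Y) = 3
x = 5 (x = (3 + 5) - 3 = 8 - 3 = 5)
E(2, 4)*(-5 + 6)**2 + x = 3*(-5 + 6)**2 + 5 = 3*1**2 + 5 = 3*1 + 5 = 3 + 5 = 8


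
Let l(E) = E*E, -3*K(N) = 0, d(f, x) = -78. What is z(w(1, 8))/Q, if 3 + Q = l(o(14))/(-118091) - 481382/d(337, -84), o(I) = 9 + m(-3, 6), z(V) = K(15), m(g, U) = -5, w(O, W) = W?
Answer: 0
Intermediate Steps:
K(N) = 0 (K(N) = -⅓*0 = 0)
z(V) = 0
o(I) = 4 (o(I) = 9 - 5 = 4)
l(E) = E²
Q = 28409623610/4605549 (Q = -3 + (4²/(-118091) - 481382/(-78)) = -3 + (16*(-1/118091) - 481382*(-1/78)) = -3 + (-16/118091 + 240691/39) = -3 + 28423440257/4605549 = 28409623610/4605549 ≈ 6168.6)
z(w(1, 8))/Q = 0/(28409623610/4605549) = 0*(4605549/28409623610) = 0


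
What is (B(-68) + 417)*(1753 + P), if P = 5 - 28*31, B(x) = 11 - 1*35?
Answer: 349770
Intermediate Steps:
B(x) = -24 (B(x) = 11 - 35 = -24)
P = -863 (P = 5 - 868 = -863)
(B(-68) + 417)*(1753 + P) = (-24 + 417)*(1753 - 863) = 393*890 = 349770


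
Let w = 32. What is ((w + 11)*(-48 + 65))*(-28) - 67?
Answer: -20535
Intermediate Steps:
((w + 11)*(-48 + 65))*(-28) - 67 = ((32 + 11)*(-48 + 65))*(-28) - 67 = (43*17)*(-28) - 67 = 731*(-28) - 67 = -20468 - 67 = -20535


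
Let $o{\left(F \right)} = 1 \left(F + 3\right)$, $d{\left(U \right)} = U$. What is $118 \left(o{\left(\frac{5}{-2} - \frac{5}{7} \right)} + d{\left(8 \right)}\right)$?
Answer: $\frac{6431}{7} \approx 918.71$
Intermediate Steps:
$o{\left(F \right)} = 3 + F$ ($o{\left(F \right)} = 1 \left(3 + F\right) = 3 + F$)
$118 \left(o{\left(\frac{5}{-2} - \frac{5}{7} \right)} + d{\left(8 \right)}\right) = 118 \left(\left(3 + \left(\frac{5}{-2} - \frac{5}{7}\right)\right) + 8\right) = 118 \left(\left(3 + \left(5 \left(- \frac{1}{2}\right) - \frac{5}{7}\right)\right) + 8\right) = 118 \left(\left(3 - \frac{45}{14}\right) + 8\right) = 118 \left(- \frac{3}{14} + 8\right) = 118 \cdot \frac{109}{14} = \frac{6431}{7}$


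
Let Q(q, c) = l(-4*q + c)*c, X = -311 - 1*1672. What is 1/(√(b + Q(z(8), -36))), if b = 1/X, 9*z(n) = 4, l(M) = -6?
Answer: √849372441/428327 ≈ 0.068041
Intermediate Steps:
X = -1983 (X = -311 - 1672 = -1983)
z(n) = 4/9 (z(n) = (⅑)*4 = 4/9)
Q(q, c) = -6*c
b = -1/1983 (b = 1/(-1983) = -1/1983 ≈ -0.00050429)
1/(√(b + Q(z(8), -36))) = 1/(√(-1/1983 - 6*(-36))) = 1/(√(-1/1983 + 216)) = 1/(√(428327/1983)) = 1/(√849372441/1983) = √849372441/428327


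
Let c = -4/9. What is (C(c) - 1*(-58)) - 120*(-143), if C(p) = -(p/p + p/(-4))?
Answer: 154952/9 ≈ 17217.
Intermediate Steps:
c = -4/9 (c = -4*⅑ = -4/9 ≈ -0.44444)
C(p) = -1 + p/4 (C(p) = -(1 + p*(-¼)) = -(1 - p/4) = -1 + p/4)
(C(c) - 1*(-58)) - 120*(-143) = ((-1 + (¼)*(-4/9)) - 1*(-58)) - 120*(-143) = ((-1 - ⅑) + 58) + 17160 = (-10/9 + 58) + 17160 = 512/9 + 17160 = 154952/9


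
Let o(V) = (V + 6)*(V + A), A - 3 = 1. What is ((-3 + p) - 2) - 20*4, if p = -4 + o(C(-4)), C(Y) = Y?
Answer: -89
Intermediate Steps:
A = 4 (A = 3 + 1 = 4)
o(V) = (4 + V)*(6 + V) (o(V) = (V + 6)*(V + 4) = (6 + V)*(4 + V) = (4 + V)*(6 + V))
p = -4 (p = -4 + (24 + (-4)² + 10*(-4)) = -4 + (24 + 16 - 40) = -4 + 0 = -4)
((-3 + p) - 2) - 20*4 = ((-3 - 4) - 2) - 20*4 = (-7 - 2) - 80 = -9 - 80 = -89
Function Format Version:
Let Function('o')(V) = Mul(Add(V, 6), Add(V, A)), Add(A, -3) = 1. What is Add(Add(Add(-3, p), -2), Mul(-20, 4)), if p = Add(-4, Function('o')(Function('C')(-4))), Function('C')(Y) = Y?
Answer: -89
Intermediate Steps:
A = 4 (A = Add(3, 1) = 4)
Function('o')(V) = Mul(Add(4, V), Add(6, V)) (Function('o')(V) = Mul(Add(V, 6), Add(V, 4)) = Mul(Add(6, V), Add(4, V)) = Mul(Add(4, V), Add(6, V)))
p = -4 (p = Add(-4, Add(24, Pow(-4, 2), Mul(10, -4))) = Add(-4, Add(24, 16, -40)) = Add(-4, 0) = -4)
Add(Add(Add(-3, p), -2), Mul(-20, 4)) = Add(Add(Add(-3, -4), -2), Mul(-20, 4)) = Add(Add(-7, -2), -80) = Add(-9, -80) = -89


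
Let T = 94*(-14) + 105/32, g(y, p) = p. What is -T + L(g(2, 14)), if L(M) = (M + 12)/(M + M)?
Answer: 294257/224 ≈ 1313.6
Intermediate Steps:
L(M) = (12 + M)/(2*M) (L(M) = (12 + M)/((2*M)) = (12 + M)*(1/(2*M)) = (12 + M)/(2*M))
T = -42007/32 (T = -1316 + 105*(1/32) = -1316 + 105/32 = -42007/32 ≈ -1312.7)
-T + L(g(2, 14)) = -1*(-42007/32) + (1/2)*(12 + 14)/14 = 42007/32 + (1/2)*(1/14)*26 = 42007/32 + 13/14 = 294257/224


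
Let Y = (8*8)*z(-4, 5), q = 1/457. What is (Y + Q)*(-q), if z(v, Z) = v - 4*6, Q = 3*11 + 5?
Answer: 1754/457 ≈ 3.8381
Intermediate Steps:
q = 1/457 ≈ 0.0021882
Q = 38 (Q = 33 + 5 = 38)
z(v, Z) = -24 + v (z(v, Z) = v - 24 = -24 + v)
Y = -1792 (Y = (8*8)*(-24 - 4) = 64*(-28) = -1792)
(Y + Q)*(-q) = (-1792 + 38)*(-1*1/457) = -1754*(-1/457) = 1754/457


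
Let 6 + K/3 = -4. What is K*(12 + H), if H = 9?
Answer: -630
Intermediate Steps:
K = -30 (K = -18 + 3*(-4) = -18 - 12 = -30)
K*(12 + H) = -30*(12 + 9) = -30*21 = -630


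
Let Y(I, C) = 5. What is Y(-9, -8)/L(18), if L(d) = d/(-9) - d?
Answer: -1/4 ≈ -0.25000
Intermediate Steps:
L(d) = -10*d/9 (L(d) = d*(-1/9) - d = -d/9 - d = -10*d/9)
Y(-9, -8)/L(18) = 5/((-10/9*18)) = 5/(-20) = 5*(-1/20) = -1/4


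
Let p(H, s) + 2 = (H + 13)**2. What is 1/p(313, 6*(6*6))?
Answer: 1/106274 ≈ 9.4096e-6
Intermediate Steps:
p(H, s) = -2 + (13 + H)**2 (p(H, s) = -2 + (H + 13)**2 = -2 + (13 + H)**2)
1/p(313, 6*(6*6)) = 1/(-2 + (13 + 313)**2) = 1/(-2 + 326**2) = 1/(-2 + 106276) = 1/106274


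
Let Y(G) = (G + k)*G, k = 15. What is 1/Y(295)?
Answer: 1/91450 ≈ 1.0935e-5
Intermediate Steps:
Y(G) = G*(15 + G) (Y(G) = (G + 15)*G = (15 + G)*G = G*(15 + G))
1/Y(295) = 1/(295*(15 + 295)) = 1/(295*310) = 1/91450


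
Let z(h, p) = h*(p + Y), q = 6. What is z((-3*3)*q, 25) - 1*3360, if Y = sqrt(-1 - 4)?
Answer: -4710 - 54*I*sqrt(5) ≈ -4710.0 - 120.75*I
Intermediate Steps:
Y = I*sqrt(5) (Y = sqrt(-5) = I*sqrt(5) ≈ 2.2361*I)
z(h, p) = h*(p + I*sqrt(5))
z((-3*3)*q, 25) - 1*3360 = (-3*3*6)*(25 + I*sqrt(5)) - 1*3360 = (-9*6)*(25 + I*sqrt(5)) - 3360 = -54*(25 + I*sqrt(5)) - 3360 = (-1350 - 54*I*sqrt(5)) - 3360 = -4710 - 54*I*sqrt(5)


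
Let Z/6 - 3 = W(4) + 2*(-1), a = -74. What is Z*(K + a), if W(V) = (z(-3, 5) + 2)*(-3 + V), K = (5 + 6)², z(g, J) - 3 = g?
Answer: 846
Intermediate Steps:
z(g, J) = 3 + g
K = 121 (K = 11² = 121)
W(V) = -6 + 2*V (W(V) = ((3 - 3) + 2)*(-3 + V) = (0 + 2)*(-3 + V) = 2*(-3 + V) = -6 + 2*V)
Z = 18 (Z = 18 + 6*((-6 + 2*4) + 2*(-1)) = 18 + 6*((-6 + 8) - 2) = 18 + 6*(2 - 2) = 18 + 6*0 = 18 + 0 = 18)
Z*(K + a) = 18*(121 - 74) = 18*47 = 846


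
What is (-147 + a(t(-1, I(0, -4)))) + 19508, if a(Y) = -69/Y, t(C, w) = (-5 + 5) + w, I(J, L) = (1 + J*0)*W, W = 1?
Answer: 19292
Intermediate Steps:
I(J, L) = 1 (I(J, L) = (1 + J*0)*1 = (1 + 0)*1 = 1*1 = 1)
t(C, w) = w (t(C, w) = 0 + w = w)
(-147 + a(t(-1, I(0, -4)))) + 19508 = (-147 - 69/1) + 19508 = (-147 - 69*1) + 19508 = (-147 - 69) + 19508 = -216 + 19508 = 19292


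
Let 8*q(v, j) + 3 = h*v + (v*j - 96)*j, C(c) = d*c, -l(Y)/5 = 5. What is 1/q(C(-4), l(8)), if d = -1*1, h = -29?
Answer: 8/4781 ≈ 0.0016733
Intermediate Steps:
l(Y) = -25 (l(Y) = -5*5 = -25)
d = -1
C(c) = -c
q(v, j) = -3/8 - 29*v/8 + j*(-96 + j*v)/8 (q(v, j) = -3/8 + (-29*v + (v*j - 96)*j)/8 = -3/8 + (-29*v + (j*v - 96)*j)/8 = -3/8 + (-29*v + (-96 + j*v)*j)/8 = -3/8 + (-29*v + j*(-96 + j*v))/8 = -3/8 + (-29*v/8 + j*(-96 + j*v)/8) = -3/8 - 29*v/8 + j*(-96 + j*v)/8)
1/q(C(-4), l(8)) = 1/(-3/8 - 12*(-25) - (-29)*(-4)/8 + (⅛)*(-1*(-4))*(-25)²) = 1/(-3/8 + 300 - 29/8*4 + (⅛)*4*625) = 1/(-3/8 + 300 - 29/2 + 625/2) = 1/(4781/8) = 8/4781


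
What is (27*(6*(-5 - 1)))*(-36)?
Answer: 34992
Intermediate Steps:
(27*(6*(-5 - 1)))*(-36) = (27*(6*(-6)))*(-36) = (27*(-36))*(-36) = -972*(-36) = 34992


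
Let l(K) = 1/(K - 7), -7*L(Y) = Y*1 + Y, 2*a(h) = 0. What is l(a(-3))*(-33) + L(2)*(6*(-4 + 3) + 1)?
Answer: 53/7 ≈ 7.5714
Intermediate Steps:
a(h) = 0 (a(h) = (½)*0 = 0)
L(Y) = -2*Y/7 (L(Y) = -(Y*1 + Y)/7 = -(Y + Y)/7 = -2*Y/7)
l(K) = 1/(-7 + K)
l(a(-3))*(-33) + L(2)*(6*(-4 + 3) + 1) = -33/(-7 + 0) + (-2/7*2)*(6*(-4 + 3) + 1) = -33/(-7) - 4*(6*(-1) + 1)/7 = -⅐*(-33) - 4*(-6 + 1)/7 = 33/7 - 4/7*(-5) = 33/7 + 20/7 = 53/7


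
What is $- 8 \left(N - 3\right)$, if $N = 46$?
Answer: $-344$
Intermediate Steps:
$- 8 \left(N - 3\right) = - 8 \left(46 - 3\right) = \left(-8\right) 43 = -344$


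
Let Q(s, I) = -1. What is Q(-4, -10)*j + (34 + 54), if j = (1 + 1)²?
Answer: 84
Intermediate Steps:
j = 4 (j = 2² = 4)
Q(-4, -10)*j + (34 + 54) = -1*4 + (34 + 54) = -4 + 88 = 84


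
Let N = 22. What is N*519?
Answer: 11418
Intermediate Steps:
N*519 = 22*519 = 11418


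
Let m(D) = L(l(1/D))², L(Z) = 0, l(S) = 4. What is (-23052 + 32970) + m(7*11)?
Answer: 9918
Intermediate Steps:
m(D) = 0 (m(D) = 0² = 0)
(-23052 + 32970) + m(7*11) = (-23052 + 32970) + 0 = 9918 + 0 = 9918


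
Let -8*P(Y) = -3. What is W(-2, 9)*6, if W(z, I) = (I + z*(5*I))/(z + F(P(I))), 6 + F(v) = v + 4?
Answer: 3888/29 ≈ 134.07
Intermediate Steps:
P(Y) = 3/8 (P(Y) = -1/8*(-3) = 3/8)
F(v) = -2 + v (F(v) = -6 + (v + 4) = -6 + (4 + v) = -2 + v)
W(z, I) = (I + 5*I*z)/(-13/8 + z) (W(z, I) = (I + z*(5*I))/(z + (-2 + 3/8)) = (I + 5*I*z)/(z - 13/8) = (I + 5*I*z)/(-13/8 + z))
W(-2, 9)*6 = (8*9*(1 + 5*(-2))/(-13 + 8*(-2)))*6 = (8*9*(1 - 10)/(-13 - 16))*6 = (8*9*(-9)/(-29))*6 = (8*9*(-1/29)*(-9))*6 = (648/29)*6 = 3888/29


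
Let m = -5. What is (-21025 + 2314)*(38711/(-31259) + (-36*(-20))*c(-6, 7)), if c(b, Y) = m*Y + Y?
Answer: 11792049245361/31259 ≈ 3.7724e+8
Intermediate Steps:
c(b, Y) = -4*Y (c(b, Y) = -5*Y + Y = -4*Y)
(-21025 + 2314)*(38711/(-31259) + (-36*(-20))*c(-6, 7)) = (-21025 + 2314)*(38711/(-31259) + (-36*(-20))*(-4*7)) = -18711*(38711*(-1/31259) + 720*(-28)) = -18711*(-38711/31259 - 20160) = -18711*(-630220151/31259) = 11792049245361/31259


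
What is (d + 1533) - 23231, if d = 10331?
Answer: -11367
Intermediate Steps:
(d + 1533) - 23231 = (10331 + 1533) - 23231 = 11864 - 23231 = -11367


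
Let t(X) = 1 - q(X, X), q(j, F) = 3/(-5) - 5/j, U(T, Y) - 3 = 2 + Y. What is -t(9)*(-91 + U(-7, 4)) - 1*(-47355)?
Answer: 2138929/45 ≈ 47532.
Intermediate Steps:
U(T, Y) = 5 + Y (U(T, Y) = 3 + (2 + Y) = 5 + Y)
q(j, F) = -⅗ - 5/j (q(j, F) = 3*(-⅕) - 5/j = -⅗ - 5/j)
t(X) = 8/5 + 5/X (t(X) = 1 - (-⅗ - 5/X) = 1 + (⅗ + 5/X) = 8/5 + 5/X)
-t(9)*(-91 + U(-7, 4)) - 1*(-47355) = -(8/5 + 5/9)*(-91 + (5 + 4)) - 1*(-47355) = -(8/5 + 5*(⅑))*(-91 + 9) + 47355 = -(8/5 + 5/9)*(-82) + 47355 = -97*(-82)/45 + 47355 = -1*(-7954/45) + 47355 = 7954/45 + 47355 = 2138929/45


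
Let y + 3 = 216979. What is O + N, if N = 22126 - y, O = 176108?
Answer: -18742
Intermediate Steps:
y = 216976 (y = -3 + 216979 = 216976)
N = -194850 (N = 22126 - 1*216976 = 22126 - 216976 = -194850)
O + N = 176108 - 194850 = -18742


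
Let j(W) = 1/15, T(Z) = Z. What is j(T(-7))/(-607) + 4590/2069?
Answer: 41789881/18838245 ≈ 2.2184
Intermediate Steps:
j(W) = 1/15
j(T(-7))/(-607) + 4590/2069 = (1/15)/(-607) + 4590/2069 = (1/15)*(-1/607) + 4590*(1/2069) = -1/9105 + 4590/2069 = 41789881/18838245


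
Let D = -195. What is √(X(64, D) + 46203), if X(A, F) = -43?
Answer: 4*√2885 ≈ 214.85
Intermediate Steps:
√(X(64, D) + 46203) = √(-43 + 46203) = √46160 = 4*√2885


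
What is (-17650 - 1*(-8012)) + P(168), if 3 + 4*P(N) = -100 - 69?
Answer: -9681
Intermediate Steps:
P(N) = -43 (P(N) = -¾ + (-100 - 69)/4 = -¾ + (¼)*(-169) = -¾ - 169/4 = -43)
(-17650 - 1*(-8012)) + P(168) = (-17650 - 1*(-8012)) - 43 = (-17650 + 8012) - 43 = -9638 - 43 = -9681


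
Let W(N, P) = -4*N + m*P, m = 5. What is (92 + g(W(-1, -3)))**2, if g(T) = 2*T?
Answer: 4900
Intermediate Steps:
W(N, P) = -4*N + 5*P
(92 + g(W(-1, -3)))**2 = (92 + 2*(-4*(-1) + 5*(-3)))**2 = (92 + 2*(4 - 15))**2 = (92 + 2*(-11))**2 = (92 - 22)**2 = 70**2 = 4900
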